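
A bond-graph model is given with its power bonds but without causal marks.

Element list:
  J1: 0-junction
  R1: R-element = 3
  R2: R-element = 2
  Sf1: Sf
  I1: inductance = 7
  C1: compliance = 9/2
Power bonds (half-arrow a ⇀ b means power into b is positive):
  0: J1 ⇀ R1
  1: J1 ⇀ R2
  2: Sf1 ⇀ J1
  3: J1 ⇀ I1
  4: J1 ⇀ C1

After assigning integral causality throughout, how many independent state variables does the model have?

2  (C1, I1 all integral)

#2 stroke at Sf1  (Sf1 fixes flow; stroke at Sf1)
#3 stroke at I1  (I1 outputs flow p/I1)
#4 stroke at J1  (prefer integral on C1)
#0 stroke at R1  (common-e at J1 fixed by 4)
#1 stroke at R2  (J1 effort already set via bond 4)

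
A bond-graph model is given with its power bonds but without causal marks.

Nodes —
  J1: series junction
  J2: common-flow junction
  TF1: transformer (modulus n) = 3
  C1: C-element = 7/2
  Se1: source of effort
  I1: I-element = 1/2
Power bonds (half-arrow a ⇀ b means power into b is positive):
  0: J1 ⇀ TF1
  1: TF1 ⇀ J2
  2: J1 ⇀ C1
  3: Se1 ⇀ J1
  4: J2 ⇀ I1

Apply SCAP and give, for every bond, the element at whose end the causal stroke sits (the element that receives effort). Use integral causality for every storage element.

bond 3 →J1  (Se1: effort source, stroke at far end)
bond 2 →J1  (prefer integral on C1)
bond 0 →TF1  (only one flow-in slot at J1)
bond 1 →J2  (TF TF1: opposite of bond 0)
bond 4 →I1  (J2: last free bond brings flow in)

bond 0 →TF1
bond 1 →J2
bond 2 →J1
bond 3 →J1
bond 4 →I1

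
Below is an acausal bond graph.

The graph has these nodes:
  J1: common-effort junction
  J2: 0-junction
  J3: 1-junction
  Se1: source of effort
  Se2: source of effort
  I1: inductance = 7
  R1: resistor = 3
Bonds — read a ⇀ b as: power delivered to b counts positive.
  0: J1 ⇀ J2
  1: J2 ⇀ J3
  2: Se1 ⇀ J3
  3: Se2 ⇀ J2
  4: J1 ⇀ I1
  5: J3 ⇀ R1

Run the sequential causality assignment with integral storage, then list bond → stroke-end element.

#2 stroke at J3  (source Se1 imposes e)
#3 stroke at J2  (Se2 fixes effort; stroke away)
#0 stroke at J1  (0-jn J2 has e-setter on 3)
#1 stroke at J3  (J2 effort already set via bond 3)
#5 stroke at R1  (closing 1-jn rule on J3)
#4 stroke at I1  (J1 effort already set via bond 0)

#0 |J1
#1 |J3
#2 |J3
#3 |J2
#4 |I1
#5 |R1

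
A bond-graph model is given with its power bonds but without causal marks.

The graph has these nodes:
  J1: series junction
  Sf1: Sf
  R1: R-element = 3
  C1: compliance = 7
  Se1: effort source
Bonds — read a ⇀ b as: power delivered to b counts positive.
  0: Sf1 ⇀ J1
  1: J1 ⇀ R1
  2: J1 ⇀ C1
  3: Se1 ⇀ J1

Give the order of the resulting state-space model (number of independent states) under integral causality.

1  (C1 all integral)

#0 stroke at Sf1  (Sf1: flow source, stroke at near end)
#3 stroke at J1  (Se1 (Se) sets effort on bond)
#1 stroke at J1  (J1 flow already set via bond 0)
#2 stroke at J1  (J1: bond 0 brought flow, rest push out)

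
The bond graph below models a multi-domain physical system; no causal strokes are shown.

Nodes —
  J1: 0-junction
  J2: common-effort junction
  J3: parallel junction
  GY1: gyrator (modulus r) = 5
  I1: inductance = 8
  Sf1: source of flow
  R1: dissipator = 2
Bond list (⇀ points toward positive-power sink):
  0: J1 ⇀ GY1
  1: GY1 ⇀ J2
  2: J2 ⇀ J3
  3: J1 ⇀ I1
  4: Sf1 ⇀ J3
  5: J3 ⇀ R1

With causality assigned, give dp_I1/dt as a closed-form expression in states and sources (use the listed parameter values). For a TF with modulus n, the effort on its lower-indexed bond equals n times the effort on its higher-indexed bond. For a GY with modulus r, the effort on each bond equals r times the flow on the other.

b4 |Sf1  (Sf1 (Sf) sets flow on bond)
b3 |I1  (I1 integral (f out))
b0 |J1  (only one effort-in slot at J1)
b1 |J2  (GY1: gyrator matches bond 0)
b2 |J3  (J2 effort already set via bond 1)
b5 |R1  (J3 effort already set via bond 2)

dp_I1/dt = -5*F_Sf1 - 25*p_I1/16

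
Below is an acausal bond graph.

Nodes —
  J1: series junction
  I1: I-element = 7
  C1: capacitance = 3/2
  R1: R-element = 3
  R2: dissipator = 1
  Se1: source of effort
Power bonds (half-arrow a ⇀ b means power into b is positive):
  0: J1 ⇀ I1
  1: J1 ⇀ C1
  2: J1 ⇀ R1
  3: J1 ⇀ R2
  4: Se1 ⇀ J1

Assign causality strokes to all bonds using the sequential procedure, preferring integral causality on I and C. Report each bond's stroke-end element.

β0 stroke→I1
β1 stroke→J1
β2 stroke→J1
β3 stroke→J1
β4 stroke→J1

#4 |J1  (Se1 fixes effort; stroke away)
#0 |I1  (prefer integral on I1)
#1 |J1  (J1 flow already set via bond 0)
#2 |J1  (1-jn J1 has f-setter on 0)
#3 |J1  (J1 flow already set via bond 0)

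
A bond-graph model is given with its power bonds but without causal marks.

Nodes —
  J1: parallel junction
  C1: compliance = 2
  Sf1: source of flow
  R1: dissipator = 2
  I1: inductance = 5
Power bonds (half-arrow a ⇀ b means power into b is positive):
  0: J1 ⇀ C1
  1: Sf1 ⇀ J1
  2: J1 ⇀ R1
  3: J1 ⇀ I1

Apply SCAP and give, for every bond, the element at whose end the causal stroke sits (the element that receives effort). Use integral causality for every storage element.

bond 1 stroke at Sf1  (Sf1 fixes flow; stroke at Sf1)
bond 0 stroke at J1  (prefer integral on C1)
bond 2 stroke at R1  (0-jn J1 has e-setter on 0)
bond 3 stroke at I1  (0-jn J1 has e-setter on 0)

b0 |J1
b1 |Sf1
b2 |R1
b3 |I1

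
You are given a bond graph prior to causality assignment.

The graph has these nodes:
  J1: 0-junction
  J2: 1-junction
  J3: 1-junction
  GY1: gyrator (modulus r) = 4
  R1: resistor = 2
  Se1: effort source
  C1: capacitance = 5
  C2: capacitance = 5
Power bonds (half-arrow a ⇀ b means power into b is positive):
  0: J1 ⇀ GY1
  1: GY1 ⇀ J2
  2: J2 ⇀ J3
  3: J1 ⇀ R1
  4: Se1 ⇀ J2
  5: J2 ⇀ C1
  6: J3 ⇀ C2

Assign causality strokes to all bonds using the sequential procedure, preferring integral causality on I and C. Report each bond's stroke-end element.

bond 4 stroke→J2  (Se1 (Se) sets effort on bond)
bond 5 stroke→J2  (prefer integral on C1)
bond 6 stroke→J3  (prefer integral on C2)
bond 2 stroke→J2  (J3: last free bond brings flow in)
bond 1 stroke→GY1  (only one flow-in slot at J2)
bond 0 stroke→GY1  (through GY1, causality inverts; strokes same side of GY1)
bond 3 stroke→J1  (closing 0-jn rule on J1)

bond 0 →GY1
bond 1 →GY1
bond 2 →J2
bond 3 →J1
bond 4 →J2
bond 5 →J2
bond 6 →J3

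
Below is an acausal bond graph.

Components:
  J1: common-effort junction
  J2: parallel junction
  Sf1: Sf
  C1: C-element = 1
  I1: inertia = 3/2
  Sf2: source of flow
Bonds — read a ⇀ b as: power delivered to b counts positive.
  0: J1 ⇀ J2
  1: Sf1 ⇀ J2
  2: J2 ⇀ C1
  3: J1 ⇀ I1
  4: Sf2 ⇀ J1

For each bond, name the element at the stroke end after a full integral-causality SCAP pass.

#1 |Sf1  (Sf1 fixes flow; stroke at Sf1)
#4 |Sf2  (Sf2 (Sf) sets flow on bond)
#2 |J2  (prefer integral on C1)
#0 |J1  (0-jn J2 has e-setter on 2)
#3 |I1  (common-e at J1 fixed by 0)

b0 stroke at J1
b1 stroke at Sf1
b2 stroke at J2
b3 stroke at I1
b4 stroke at Sf2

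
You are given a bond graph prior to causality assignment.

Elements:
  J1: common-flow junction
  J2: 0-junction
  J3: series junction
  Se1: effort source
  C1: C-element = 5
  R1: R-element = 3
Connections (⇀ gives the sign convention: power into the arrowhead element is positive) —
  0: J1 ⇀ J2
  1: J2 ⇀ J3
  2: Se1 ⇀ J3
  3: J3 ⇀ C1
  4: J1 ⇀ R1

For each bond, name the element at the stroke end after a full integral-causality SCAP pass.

#0 →J1
#1 →J2
#2 →J3
#3 →J3
#4 →R1

#2 stroke at J3  (Se1: effort source, stroke at far end)
#3 stroke at J3  (C1 integral (e out))
#1 stroke at J2  (J3: last free bond brings flow in)
#0 stroke at J1  (J2 effort already set via bond 1)
#4 stroke at R1  (J1: last free bond brings flow in)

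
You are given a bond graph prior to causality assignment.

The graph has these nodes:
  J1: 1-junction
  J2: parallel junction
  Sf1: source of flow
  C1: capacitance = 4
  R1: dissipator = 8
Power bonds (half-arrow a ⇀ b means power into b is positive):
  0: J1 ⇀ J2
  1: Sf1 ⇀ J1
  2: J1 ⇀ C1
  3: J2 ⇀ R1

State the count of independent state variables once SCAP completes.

b1 |Sf1  (Sf1 fixes flow; stroke at Sf1)
b0 |J1  (1-jn J1 has f-setter on 1)
b2 |J1  (common-f at J1 fixed by 1)
b3 |J2  (closing 0-jn rule on J2)

1  (C1 all integral)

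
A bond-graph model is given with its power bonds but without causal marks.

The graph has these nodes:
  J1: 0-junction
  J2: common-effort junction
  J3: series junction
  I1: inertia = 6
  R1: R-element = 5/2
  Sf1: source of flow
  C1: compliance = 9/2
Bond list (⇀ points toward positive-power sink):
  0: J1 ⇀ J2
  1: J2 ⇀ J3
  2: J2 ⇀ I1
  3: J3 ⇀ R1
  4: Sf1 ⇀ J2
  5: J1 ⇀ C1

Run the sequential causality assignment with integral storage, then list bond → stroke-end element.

b0 |J2
b1 |J3
b2 |I1
b3 |R1
b4 |Sf1
b5 |J1

bond 4 |Sf1  (Sf1 (Sf) sets flow on bond)
bond 2 |I1  (prefer integral on I1)
bond 5 |J1  (C1: C, integral causality)
bond 0 |J2  (0-jn J1 has e-setter on 5)
bond 1 |J3  (J2: bond 0 brought effort, rest push out)
bond 3 |R1  (J3 needs exactly one f-in)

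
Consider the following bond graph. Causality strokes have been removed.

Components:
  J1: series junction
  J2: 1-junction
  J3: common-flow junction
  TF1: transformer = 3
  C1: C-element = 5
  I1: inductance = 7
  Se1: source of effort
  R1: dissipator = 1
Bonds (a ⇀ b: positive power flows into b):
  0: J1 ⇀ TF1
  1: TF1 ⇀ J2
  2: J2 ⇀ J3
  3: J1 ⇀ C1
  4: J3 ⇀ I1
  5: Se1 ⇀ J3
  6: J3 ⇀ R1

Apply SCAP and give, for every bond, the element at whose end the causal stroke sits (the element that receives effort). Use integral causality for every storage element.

#5 stroke→J3  (source Se1 imposes e)
#3 stroke→J1  (C1 outputs effort q/C1)
#0 stroke→TF1  (J1: last free bond brings flow in)
#1 stroke→J2  (TF TF1: opposite of bond 0)
#2 stroke→J3  (closing 1-jn rule on J2)
#4 stroke→I1  (I1 integral (f out))
#6 stroke→J3  (J3 flow already set via bond 4)

#0 →TF1
#1 →J2
#2 →J3
#3 →J1
#4 →I1
#5 →J3
#6 →J3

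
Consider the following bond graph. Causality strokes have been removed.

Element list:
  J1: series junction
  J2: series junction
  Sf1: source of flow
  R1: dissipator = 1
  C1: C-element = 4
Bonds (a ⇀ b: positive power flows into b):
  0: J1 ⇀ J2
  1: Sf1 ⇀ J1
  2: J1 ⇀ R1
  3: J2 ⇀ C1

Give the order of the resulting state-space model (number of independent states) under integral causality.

#1 |Sf1  (Sf1 fixes flow; stroke at Sf1)
#0 |J1  (J1 flow already set via bond 1)
#2 |J1  (J1: bond 1 brought flow, rest push out)
#3 |J2  (1-jn J2 has f-setter on 0)

1  (C1 all integral)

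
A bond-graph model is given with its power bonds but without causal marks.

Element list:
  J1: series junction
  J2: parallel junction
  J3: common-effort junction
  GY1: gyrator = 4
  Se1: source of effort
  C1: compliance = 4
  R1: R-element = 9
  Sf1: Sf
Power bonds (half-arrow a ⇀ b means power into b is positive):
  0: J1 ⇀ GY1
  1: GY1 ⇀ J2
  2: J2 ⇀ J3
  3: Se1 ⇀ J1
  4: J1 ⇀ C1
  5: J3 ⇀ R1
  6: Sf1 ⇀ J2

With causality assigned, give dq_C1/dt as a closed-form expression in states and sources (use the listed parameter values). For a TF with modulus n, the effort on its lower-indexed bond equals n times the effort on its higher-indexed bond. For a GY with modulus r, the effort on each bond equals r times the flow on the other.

β3 |J1  (Se1: effort source, stroke at far end)
β6 |Sf1  (source Sf1 imposes f)
β4 |J1  (C1: C, integral causality)
β0 |GY1  (closing 1-jn rule on J1)
β1 |GY1  (GY1: gyrator matches bond 0)
β2 |J2  (J2: last free bond brings effort in)
β5 |J3  (closing 0-jn rule on J3)

dq_C1/dt = 9*E_Se1/16 + 9*F_Sf1/4 - 9*q_C1/64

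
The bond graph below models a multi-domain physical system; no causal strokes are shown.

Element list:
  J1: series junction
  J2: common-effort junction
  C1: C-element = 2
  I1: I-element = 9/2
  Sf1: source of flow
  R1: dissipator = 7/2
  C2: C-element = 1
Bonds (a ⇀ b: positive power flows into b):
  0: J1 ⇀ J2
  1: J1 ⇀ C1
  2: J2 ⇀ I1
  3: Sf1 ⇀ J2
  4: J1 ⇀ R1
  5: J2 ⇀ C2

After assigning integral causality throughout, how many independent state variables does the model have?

#3 stroke at Sf1  (Sf1: flow source, stroke at near end)
#1 stroke at J1  (C1: C, integral causality)
#2 stroke at I1  (I1 outputs flow p/I1)
#5 stroke at J2  (C2 integral (e out))
#0 stroke at J1  (0-jn J2 has e-setter on 5)
#4 stroke at R1  (J1 needs exactly one f-in)

3  (C1, C2, I1 all integral)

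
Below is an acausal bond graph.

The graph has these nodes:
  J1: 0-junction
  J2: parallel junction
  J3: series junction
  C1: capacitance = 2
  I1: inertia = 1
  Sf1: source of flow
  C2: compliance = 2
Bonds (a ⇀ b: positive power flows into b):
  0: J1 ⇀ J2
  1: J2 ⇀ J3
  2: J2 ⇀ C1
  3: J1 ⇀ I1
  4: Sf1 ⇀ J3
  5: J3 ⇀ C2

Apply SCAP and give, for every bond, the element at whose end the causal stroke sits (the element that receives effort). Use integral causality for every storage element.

bond 4 →Sf1  (Sf1 (Sf) sets flow on bond)
bond 1 →J3  (J3: bond 4 brought flow, rest push out)
bond 5 →J3  (common-f at J3 fixed by 4)
bond 2 →J2  (C1 outputs effort q/C1)
bond 0 →J1  (0-jn J2 has e-setter on 2)
bond 3 →I1  (J1 effort already set via bond 0)

#0 |J1
#1 |J3
#2 |J2
#3 |I1
#4 |Sf1
#5 |J3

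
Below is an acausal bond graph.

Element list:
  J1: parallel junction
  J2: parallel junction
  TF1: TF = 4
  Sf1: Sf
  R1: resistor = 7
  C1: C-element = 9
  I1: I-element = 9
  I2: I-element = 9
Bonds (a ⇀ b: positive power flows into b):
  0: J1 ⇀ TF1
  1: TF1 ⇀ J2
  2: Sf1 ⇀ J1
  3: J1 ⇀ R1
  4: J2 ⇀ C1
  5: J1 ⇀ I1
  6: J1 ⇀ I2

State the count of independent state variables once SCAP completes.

b2 stroke→Sf1  (source Sf1 imposes f)
b4 stroke→J2  (C1 integral (e out))
b1 stroke→TF1  (common-e at J2 fixed by 4)
b0 stroke→J1  (TF1: transformer flips bond 1)
b3 stroke→R1  (common-e at J1 fixed by 0)
b5 stroke→I1  (J1 effort already set via bond 0)
b6 stroke→I2  (common-e at J1 fixed by 0)

3  (C1, I1, I2 all integral)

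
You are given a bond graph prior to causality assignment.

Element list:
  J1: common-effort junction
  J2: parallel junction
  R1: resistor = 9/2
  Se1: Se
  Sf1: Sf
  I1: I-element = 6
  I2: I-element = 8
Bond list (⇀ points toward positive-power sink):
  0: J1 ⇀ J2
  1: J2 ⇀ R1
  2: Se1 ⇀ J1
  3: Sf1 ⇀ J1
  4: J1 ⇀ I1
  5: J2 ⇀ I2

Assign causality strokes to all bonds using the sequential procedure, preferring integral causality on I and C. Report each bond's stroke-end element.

bond 2 →J1  (Se1 fixes effort; stroke away)
bond 3 →Sf1  (Sf1 (Sf) sets flow on bond)
bond 0 →J2  (J1 effort already set via bond 2)
bond 4 →I1  (0-jn J1 has e-setter on 2)
bond 1 →R1  (J2: bond 0 brought effort, rest push out)
bond 5 →I2  (common-e at J2 fixed by 0)

β0 stroke→J2
β1 stroke→R1
β2 stroke→J1
β3 stroke→Sf1
β4 stroke→I1
β5 stroke→I2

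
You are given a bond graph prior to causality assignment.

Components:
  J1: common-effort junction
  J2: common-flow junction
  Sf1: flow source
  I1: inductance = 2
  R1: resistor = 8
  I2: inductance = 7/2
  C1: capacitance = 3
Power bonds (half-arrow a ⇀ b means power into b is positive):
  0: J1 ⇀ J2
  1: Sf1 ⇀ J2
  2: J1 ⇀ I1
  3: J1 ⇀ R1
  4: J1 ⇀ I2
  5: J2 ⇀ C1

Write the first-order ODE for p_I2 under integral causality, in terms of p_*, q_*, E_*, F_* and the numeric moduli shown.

dp_I2/dt = -8*F_Sf1 - 4*p_I1 - 16*p_I2/7

β1 stroke→Sf1  (source Sf1 imposes f)
β0 stroke→J2  (J2: bond 1 brought flow, rest push out)
β5 stroke→J2  (J2: bond 1 brought flow, rest push out)
β2 stroke→I1  (I1 integral (f out))
β4 stroke→I2  (I2 integral (f out))
β3 stroke→J1  (only one effort-in slot at J1)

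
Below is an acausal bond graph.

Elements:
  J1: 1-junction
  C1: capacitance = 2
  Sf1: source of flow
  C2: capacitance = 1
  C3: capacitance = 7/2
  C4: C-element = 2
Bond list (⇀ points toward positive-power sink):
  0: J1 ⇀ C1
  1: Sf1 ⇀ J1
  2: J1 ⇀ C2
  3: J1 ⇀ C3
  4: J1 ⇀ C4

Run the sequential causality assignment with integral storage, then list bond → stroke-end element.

bond 0 stroke→J1
bond 1 stroke→Sf1
bond 2 stroke→J1
bond 3 stroke→J1
bond 4 stroke→J1

β1 |Sf1  (Sf1 (Sf) sets flow on bond)
β0 |J1  (common-f at J1 fixed by 1)
β2 |J1  (J1: bond 1 brought flow, rest push out)
β3 |J1  (common-f at J1 fixed by 1)
β4 |J1  (J1 flow already set via bond 1)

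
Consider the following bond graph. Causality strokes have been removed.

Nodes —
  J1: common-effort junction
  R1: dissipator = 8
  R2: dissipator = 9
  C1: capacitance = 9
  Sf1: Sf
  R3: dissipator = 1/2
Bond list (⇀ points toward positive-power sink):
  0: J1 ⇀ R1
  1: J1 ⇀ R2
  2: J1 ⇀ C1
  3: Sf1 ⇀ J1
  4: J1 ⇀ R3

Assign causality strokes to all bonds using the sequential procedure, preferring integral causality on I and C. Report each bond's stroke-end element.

b0 stroke at R1
b1 stroke at R2
b2 stroke at J1
b3 stroke at Sf1
b4 stroke at R3

#3 stroke at Sf1  (Sf1 fixes flow; stroke at Sf1)
#2 stroke at J1  (C1 integral (e out))
#0 stroke at R1  (J1: bond 2 brought effort, rest push out)
#1 stroke at R2  (0-jn J1 has e-setter on 2)
#4 stroke at R3  (J1 effort already set via bond 2)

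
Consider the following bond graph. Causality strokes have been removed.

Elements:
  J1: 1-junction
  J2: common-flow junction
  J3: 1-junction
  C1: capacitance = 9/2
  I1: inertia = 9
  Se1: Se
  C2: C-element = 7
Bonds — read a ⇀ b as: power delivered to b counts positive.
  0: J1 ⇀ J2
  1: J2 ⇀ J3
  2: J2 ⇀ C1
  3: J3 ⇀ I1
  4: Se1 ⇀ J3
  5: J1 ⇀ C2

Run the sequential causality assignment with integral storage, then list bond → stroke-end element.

bond 4 stroke at J3  (Se1: effort source, stroke at far end)
bond 2 stroke at J2  (C1: C, integral causality)
bond 3 stroke at I1  (I1: I, integral causality)
bond 1 stroke at J3  (J3 flow already set via bond 3)
bond 0 stroke at J2  (J2 flow already set via bond 1)
bond 5 stroke at J1  (J1: bond 0 brought flow, rest push out)

b0 →J2
b1 →J3
b2 →J2
b3 →I1
b4 →J3
b5 →J1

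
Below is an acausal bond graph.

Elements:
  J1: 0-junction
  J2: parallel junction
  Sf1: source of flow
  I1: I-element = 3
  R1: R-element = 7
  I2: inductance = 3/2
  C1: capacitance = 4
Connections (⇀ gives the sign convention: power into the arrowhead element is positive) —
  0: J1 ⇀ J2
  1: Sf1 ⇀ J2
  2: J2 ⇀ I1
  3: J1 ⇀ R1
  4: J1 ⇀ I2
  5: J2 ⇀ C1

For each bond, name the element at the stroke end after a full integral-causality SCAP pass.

b1 →Sf1  (Sf1 (Sf) sets flow on bond)
b2 →I1  (I1 integral (f out))
b4 →I2  (I2: I, integral causality)
b5 →J2  (C1: C, integral causality)
b0 →J1  (J2: bond 5 brought effort, rest push out)
b3 →R1  (J1: bond 0 brought effort, rest push out)

b0 →J1
b1 →Sf1
b2 →I1
b3 →R1
b4 →I2
b5 →J2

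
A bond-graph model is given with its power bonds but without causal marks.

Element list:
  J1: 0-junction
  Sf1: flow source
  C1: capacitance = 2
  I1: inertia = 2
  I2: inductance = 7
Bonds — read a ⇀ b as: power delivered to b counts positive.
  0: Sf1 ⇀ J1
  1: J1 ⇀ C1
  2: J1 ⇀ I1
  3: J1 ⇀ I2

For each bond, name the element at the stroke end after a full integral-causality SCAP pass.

b0 |Sf1  (Sf1 fixes flow; stroke at Sf1)
b1 |J1  (C1: C, integral causality)
b2 |I1  (common-e at J1 fixed by 1)
b3 |I2  (J1: bond 1 brought effort, rest push out)

bond 0 stroke at Sf1
bond 1 stroke at J1
bond 2 stroke at I1
bond 3 stroke at I2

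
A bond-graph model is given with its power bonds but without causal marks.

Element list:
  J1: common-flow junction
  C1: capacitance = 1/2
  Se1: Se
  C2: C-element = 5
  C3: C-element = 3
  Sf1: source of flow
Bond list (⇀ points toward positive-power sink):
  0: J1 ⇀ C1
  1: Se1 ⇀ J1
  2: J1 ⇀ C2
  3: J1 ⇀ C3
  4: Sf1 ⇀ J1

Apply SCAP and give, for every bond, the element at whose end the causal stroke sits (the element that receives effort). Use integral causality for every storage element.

bond 0 stroke→J1
bond 1 stroke→J1
bond 2 stroke→J1
bond 3 stroke→J1
bond 4 stroke→Sf1

bond 1 stroke→J1  (Se1 (Se) sets effort on bond)
bond 4 stroke→Sf1  (Sf1 (Sf) sets flow on bond)
bond 0 stroke→J1  (J1 flow already set via bond 4)
bond 2 stroke→J1  (common-f at J1 fixed by 4)
bond 3 stroke→J1  (J1: bond 4 brought flow, rest push out)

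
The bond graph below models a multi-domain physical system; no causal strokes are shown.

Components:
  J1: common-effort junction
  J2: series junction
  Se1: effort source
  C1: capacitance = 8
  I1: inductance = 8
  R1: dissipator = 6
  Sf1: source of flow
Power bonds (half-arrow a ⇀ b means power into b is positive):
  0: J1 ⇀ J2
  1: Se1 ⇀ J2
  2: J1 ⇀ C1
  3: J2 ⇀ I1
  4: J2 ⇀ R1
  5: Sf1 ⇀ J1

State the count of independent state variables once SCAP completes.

#1 stroke at J2  (Se1 fixes effort; stroke away)
#5 stroke at Sf1  (Sf1: flow source, stroke at near end)
#2 stroke at J1  (C1 outputs effort q/C1)
#0 stroke at J2  (J1: bond 2 brought effort, rest push out)
#3 stroke at I1  (I1 outputs flow p/I1)
#4 stroke at J2  (J2: bond 3 brought flow, rest push out)

2  (C1, I1 all integral)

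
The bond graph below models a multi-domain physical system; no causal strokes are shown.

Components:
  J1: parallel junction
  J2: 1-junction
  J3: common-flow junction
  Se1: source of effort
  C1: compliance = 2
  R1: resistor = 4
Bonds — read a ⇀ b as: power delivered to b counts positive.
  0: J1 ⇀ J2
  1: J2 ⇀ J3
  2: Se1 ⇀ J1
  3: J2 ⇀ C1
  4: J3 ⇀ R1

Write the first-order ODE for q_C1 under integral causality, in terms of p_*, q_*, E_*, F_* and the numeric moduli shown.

dq_C1/dt = E_Se1/4 - q_C1/8

#2 |J1  (source Se1 imposes e)
#0 |J2  (J1: bond 2 brought effort, rest push out)
#3 |J2  (C1 outputs effort q/C1)
#1 |J3  (J2: last free bond brings flow in)
#4 |R1  (closing 1-jn rule on J3)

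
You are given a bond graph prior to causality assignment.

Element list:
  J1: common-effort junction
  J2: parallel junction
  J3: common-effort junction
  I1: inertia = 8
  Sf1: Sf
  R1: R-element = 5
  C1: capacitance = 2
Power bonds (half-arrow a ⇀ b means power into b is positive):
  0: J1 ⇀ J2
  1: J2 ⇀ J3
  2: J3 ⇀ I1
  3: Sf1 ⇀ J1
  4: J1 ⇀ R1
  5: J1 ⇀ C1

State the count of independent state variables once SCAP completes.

2  (C1, I1 all integral)

bond 3 →Sf1  (source Sf1 imposes f)
bond 2 →I1  (I1: I, integral causality)
bond 1 →J3  (closing 0-jn rule on J3)
bond 0 →J2  (only one effort-in slot at J2)
bond 5 →J1  (C1 integral (e out))
bond 4 →R1  (common-e at J1 fixed by 5)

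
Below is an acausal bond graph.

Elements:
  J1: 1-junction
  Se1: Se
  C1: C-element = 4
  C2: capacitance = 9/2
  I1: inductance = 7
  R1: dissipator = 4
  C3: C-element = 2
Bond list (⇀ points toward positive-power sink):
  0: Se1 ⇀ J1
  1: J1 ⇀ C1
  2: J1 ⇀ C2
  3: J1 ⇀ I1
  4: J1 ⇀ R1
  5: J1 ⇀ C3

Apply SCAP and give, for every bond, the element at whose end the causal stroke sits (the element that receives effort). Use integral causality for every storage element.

#0 stroke→J1
#1 stroke→J1
#2 stroke→J1
#3 stroke→I1
#4 stroke→J1
#5 stroke→J1

#0 →J1  (Se1 (Se) sets effort on bond)
#1 →J1  (C1 integral (e out))
#2 →J1  (C2: C, integral causality)
#3 →I1  (I1 integral (f out))
#4 →J1  (J1: bond 3 brought flow, rest push out)
#5 →J1  (J1 flow already set via bond 3)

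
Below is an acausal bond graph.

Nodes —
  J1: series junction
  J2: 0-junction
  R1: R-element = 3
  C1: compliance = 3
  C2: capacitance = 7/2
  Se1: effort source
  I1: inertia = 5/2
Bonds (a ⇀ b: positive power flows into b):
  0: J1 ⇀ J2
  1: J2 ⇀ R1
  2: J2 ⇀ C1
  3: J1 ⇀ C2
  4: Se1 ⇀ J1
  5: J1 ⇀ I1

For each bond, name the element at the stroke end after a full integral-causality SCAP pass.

bond 4 stroke at J1  (Se1 (Se) sets effort on bond)
bond 2 stroke at J2  (prefer integral on C1)
bond 0 stroke at J1  (J2: bond 2 brought effort, rest push out)
bond 1 stroke at R1  (0-jn J2 has e-setter on 2)
bond 3 stroke at J1  (C2 outputs effort q/C2)
bond 5 stroke at I1  (closing 1-jn rule on J1)

#0 stroke→J1
#1 stroke→R1
#2 stroke→J2
#3 stroke→J1
#4 stroke→J1
#5 stroke→I1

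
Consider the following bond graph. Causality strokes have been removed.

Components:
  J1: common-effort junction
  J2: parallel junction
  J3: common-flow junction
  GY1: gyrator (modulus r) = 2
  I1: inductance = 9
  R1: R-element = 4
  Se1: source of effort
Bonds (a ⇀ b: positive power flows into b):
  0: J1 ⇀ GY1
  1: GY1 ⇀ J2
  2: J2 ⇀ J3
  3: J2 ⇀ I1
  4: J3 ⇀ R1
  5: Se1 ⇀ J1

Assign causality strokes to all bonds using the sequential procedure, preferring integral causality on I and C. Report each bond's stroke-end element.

#0 →GY1
#1 →GY1
#2 →J2
#3 →I1
#4 →J3
#5 →J1

bond 5 stroke→J1  (source Se1 imposes e)
bond 0 stroke→GY1  (0-jn J1 has e-setter on 5)
bond 1 stroke→GY1  (GY GY1: same side as bond 0)
bond 3 stroke→I1  (I1 integral (f out))
bond 2 stroke→J2  (closing 0-jn rule on J2)
bond 4 stroke→J3  (J3 flow already set via bond 2)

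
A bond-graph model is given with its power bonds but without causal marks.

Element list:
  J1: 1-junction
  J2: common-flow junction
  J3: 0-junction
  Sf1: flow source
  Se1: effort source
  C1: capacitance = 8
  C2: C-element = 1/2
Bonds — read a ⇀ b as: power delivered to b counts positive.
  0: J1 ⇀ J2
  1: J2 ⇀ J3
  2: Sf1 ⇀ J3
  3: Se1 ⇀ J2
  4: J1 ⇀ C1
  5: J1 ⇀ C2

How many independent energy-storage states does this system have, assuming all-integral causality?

2  (C1, C2 all integral)

β2 |Sf1  (Sf1 (Sf) sets flow on bond)
β3 |J2  (Se1 fixes effort; stroke away)
β1 |J3  (J3 needs exactly one e-in)
β0 |J2  (1-jn J2 has f-setter on 1)
β4 |J1  (J1 flow already set via bond 0)
β5 |J1  (1-jn J1 has f-setter on 0)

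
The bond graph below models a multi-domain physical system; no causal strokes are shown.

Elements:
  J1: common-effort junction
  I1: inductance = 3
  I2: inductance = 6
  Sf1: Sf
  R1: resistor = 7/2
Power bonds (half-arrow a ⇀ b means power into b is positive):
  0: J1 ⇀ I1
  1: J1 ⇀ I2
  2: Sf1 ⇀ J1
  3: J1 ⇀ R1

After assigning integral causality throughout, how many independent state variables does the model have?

b2 stroke at Sf1  (Sf1 fixes flow; stroke at Sf1)
b0 stroke at I1  (I1 outputs flow p/I1)
b1 stroke at I2  (I2 outputs flow p/I2)
b3 stroke at J1  (closing 0-jn rule on J1)

2  (I1, I2 all integral)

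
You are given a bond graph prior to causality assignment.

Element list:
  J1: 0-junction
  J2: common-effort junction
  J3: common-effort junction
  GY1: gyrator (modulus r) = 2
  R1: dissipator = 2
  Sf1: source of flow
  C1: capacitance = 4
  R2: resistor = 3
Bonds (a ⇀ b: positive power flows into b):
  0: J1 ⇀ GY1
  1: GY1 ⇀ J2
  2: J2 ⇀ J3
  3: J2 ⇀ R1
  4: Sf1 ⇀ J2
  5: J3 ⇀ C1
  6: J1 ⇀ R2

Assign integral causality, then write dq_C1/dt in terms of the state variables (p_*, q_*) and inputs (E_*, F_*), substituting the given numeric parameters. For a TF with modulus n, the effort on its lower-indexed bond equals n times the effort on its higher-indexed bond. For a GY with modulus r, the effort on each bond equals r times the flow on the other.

bond 4 →Sf1  (Sf1: flow source, stroke at near end)
bond 5 →J3  (C1: C, integral causality)
bond 2 →J2  (0-jn J3 has e-setter on 5)
bond 1 →GY1  (0-jn J2 has e-setter on 2)
bond 3 →R1  (J2 effort already set via bond 2)
bond 0 →GY1  (GY1 both-in/both-out from 1)
bond 6 →J1  (only one effort-in slot at J1)

dq_C1/dt = F_Sf1 - 5*q_C1/16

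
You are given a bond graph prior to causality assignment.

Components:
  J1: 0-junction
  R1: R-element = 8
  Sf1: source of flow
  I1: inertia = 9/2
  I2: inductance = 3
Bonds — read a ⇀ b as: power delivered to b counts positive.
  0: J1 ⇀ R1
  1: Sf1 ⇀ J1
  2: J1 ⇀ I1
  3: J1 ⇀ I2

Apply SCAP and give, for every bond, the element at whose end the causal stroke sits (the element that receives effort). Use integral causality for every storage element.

bond 1 stroke→Sf1  (Sf1 (Sf) sets flow on bond)
bond 2 stroke→I1  (I1 integral (f out))
bond 3 stroke→I2  (I2 outputs flow p/I2)
bond 0 stroke→J1  (only one effort-in slot at J1)

β0 stroke at J1
β1 stroke at Sf1
β2 stroke at I1
β3 stroke at I2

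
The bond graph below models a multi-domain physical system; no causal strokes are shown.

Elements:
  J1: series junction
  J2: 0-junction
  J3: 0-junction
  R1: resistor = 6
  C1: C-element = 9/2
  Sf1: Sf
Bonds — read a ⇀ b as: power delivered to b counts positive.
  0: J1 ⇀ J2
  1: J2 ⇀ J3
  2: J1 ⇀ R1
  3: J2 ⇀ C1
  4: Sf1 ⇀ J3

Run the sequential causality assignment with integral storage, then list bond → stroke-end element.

bond 0 |J1
bond 1 |J3
bond 2 |R1
bond 3 |J2
bond 4 |Sf1

β4 →Sf1  (Sf1 (Sf) sets flow on bond)
β1 →J3  (J3: last free bond brings effort in)
β3 →J2  (C1 integral (e out))
β0 →J1  (J2: bond 3 brought effort, rest push out)
β2 →R1  (closing 1-jn rule on J1)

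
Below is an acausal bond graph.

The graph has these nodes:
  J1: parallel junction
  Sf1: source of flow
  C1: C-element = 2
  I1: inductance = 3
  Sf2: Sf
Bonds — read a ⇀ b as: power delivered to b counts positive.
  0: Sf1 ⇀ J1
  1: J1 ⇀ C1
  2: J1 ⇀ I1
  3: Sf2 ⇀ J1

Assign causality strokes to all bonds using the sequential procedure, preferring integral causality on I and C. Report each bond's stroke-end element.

β0 |Sf1
β1 |J1
β2 |I1
β3 |Sf2

bond 0 |Sf1  (Sf1: flow source, stroke at near end)
bond 3 |Sf2  (Sf2 fixes flow; stroke at Sf2)
bond 1 |J1  (C1 outputs effort q/C1)
bond 2 |I1  (0-jn J1 has e-setter on 1)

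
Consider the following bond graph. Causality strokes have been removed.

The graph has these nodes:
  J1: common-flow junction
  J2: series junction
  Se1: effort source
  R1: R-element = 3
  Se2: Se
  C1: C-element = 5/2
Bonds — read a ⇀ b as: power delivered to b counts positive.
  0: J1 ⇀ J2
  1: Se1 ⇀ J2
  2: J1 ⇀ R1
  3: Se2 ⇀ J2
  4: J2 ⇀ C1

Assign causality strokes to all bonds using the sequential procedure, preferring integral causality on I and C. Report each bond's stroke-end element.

β0 stroke at J1
β1 stroke at J2
β2 stroke at R1
β3 stroke at J2
β4 stroke at J2

bond 1 stroke→J2  (Se1 fixes effort; stroke away)
bond 3 stroke→J2  (Se2 (Se) sets effort on bond)
bond 4 stroke→J2  (C1 outputs effort q/C1)
bond 0 stroke→J1  (only one flow-in slot at J2)
bond 2 stroke→R1  (closing 1-jn rule on J1)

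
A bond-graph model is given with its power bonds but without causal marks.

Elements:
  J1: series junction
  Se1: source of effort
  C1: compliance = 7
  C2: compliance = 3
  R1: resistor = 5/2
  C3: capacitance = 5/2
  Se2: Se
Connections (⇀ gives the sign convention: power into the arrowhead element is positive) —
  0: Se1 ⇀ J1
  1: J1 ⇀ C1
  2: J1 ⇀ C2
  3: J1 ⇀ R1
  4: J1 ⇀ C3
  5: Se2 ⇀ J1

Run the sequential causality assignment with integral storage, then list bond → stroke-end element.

#0 stroke→J1
#1 stroke→J1
#2 stroke→J1
#3 stroke→R1
#4 stroke→J1
#5 stroke→J1

b0 →J1  (Se1 (Se) sets effort on bond)
b5 →J1  (Se2: effort source, stroke at far end)
b1 →J1  (C1: C, integral causality)
b2 →J1  (C2 integral (e out))
b4 →J1  (C3: C, integral causality)
b3 →R1  (only one flow-in slot at J1)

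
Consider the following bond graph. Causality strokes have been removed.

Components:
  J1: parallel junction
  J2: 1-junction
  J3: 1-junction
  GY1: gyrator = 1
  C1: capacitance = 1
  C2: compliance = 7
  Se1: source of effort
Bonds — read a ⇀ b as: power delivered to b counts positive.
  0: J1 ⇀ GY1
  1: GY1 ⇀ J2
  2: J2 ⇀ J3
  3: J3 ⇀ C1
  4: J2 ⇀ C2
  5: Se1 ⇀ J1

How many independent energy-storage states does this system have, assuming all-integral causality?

β5 stroke at J1  (Se1 (Se) sets effort on bond)
β0 stroke at GY1  (0-jn J1 has e-setter on 5)
β1 stroke at GY1  (through GY1, causality inverts; strokes same side of GY1)
β2 stroke at J2  (J2: bond 1 brought flow, rest push out)
β4 stroke at J2  (common-f at J2 fixed by 1)
β3 stroke at J3  (J3: bond 2 brought flow, rest push out)

2  (C1, C2 all integral)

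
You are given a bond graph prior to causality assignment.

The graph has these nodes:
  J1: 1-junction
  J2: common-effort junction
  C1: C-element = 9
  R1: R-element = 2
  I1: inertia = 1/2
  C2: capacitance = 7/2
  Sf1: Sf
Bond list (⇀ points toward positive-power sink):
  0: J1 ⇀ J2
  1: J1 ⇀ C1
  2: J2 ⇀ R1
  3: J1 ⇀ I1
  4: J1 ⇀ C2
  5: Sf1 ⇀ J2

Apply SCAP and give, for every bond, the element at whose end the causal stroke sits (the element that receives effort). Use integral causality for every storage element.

β0 |J1
β1 |J1
β2 |J2
β3 |I1
β4 |J1
β5 |Sf1

#5 →Sf1  (Sf1 fixes flow; stroke at Sf1)
#1 →J1  (C1 integral (e out))
#3 →I1  (prefer integral on I1)
#0 →J1  (1-jn J1 has f-setter on 3)
#4 →J1  (J1 flow already set via bond 3)
#2 →J2  (closing 0-jn rule on J2)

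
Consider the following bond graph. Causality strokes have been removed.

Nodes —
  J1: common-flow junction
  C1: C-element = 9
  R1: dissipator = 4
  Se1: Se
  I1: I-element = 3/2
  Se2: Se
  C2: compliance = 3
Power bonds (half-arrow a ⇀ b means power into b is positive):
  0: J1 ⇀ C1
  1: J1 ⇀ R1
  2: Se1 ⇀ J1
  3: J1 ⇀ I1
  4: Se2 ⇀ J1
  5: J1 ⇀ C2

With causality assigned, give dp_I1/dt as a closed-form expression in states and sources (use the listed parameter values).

dp_I1/dt = E_Se1 + E_Se2 - 8*p_I1/3 - q_C1/9 - q_C2/3

bond 2 →J1  (Se1: effort source, stroke at far end)
bond 4 →J1  (Se2: effort source, stroke at far end)
bond 0 →J1  (C1 integral (e out))
bond 3 →I1  (I1: I, integral causality)
bond 1 →J1  (common-f at J1 fixed by 3)
bond 5 →J1  (J1: bond 3 brought flow, rest push out)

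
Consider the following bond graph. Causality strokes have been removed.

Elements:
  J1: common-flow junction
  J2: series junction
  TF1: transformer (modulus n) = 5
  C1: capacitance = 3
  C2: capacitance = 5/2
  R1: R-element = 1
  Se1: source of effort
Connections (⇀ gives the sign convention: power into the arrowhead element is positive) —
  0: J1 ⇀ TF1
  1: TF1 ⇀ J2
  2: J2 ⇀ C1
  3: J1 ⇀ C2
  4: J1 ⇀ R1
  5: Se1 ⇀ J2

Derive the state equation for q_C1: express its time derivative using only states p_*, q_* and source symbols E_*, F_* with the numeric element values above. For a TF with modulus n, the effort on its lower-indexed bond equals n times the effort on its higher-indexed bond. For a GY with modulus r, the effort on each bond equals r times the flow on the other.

dq_C1/dt = 25*E_Se1 - 25*q_C1/3 - 2*q_C2

#5 |J2  (Se1: effort source, stroke at far end)
#2 |J2  (prefer integral on C1)
#1 |TF1  (J2 needs exactly one f-in)
#0 |J1  (through TF1, causality passes straight; one stroke at TF1)
#3 |J1  (C2 outputs effort q/C2)
#4 |R1  (only one flow-in slot at J1)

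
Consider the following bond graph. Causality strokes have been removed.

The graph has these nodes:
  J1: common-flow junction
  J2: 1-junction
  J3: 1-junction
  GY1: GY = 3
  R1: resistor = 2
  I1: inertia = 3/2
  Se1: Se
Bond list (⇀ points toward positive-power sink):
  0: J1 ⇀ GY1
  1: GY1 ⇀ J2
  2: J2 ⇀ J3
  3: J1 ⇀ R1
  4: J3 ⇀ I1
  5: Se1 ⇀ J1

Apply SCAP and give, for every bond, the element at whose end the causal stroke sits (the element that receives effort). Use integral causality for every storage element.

b0 →J1
b1 →J2
b2 →J3
b3 →R1
b4 →I1
b5 →J1

#5 stroke at J1  (Se1 fixes effort; stroke away)
#4 stroke at I1  (I1 outputs flow p/I1)
#2 stroke at J3  (1-jn J3 has f-setter on 4)
#1 stroke at J2  (J2 flow already set via bond 2)
#0 stroke at J1  (GY1 both-in/both-out from 1)
#3 stroke at R1  (J1 needs exactly one f-in)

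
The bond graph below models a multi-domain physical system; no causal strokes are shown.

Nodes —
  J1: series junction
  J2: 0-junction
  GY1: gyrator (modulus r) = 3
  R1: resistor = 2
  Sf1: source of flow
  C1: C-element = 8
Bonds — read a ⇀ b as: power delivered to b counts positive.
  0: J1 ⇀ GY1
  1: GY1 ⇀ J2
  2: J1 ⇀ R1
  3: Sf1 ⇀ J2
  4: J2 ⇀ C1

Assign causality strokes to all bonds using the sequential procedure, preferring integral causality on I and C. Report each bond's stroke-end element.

b3 stroke→Sf1  (source Sf1 imposes f)
b4 stroke→J2  (prefer integral on C1)
b1 stroke→GY1  (J2: bond 4 brought effort, rest push out)
b0 stroke→GY1  (GY GY1: same side as bond 1)
b2 stroke→J1  (J1 flow already set via bond 0)

β0 stroke→GY1
β1 stroke→GY1
β2 stroke→J1
β3 stroke→Sf1
β4 stroke→J2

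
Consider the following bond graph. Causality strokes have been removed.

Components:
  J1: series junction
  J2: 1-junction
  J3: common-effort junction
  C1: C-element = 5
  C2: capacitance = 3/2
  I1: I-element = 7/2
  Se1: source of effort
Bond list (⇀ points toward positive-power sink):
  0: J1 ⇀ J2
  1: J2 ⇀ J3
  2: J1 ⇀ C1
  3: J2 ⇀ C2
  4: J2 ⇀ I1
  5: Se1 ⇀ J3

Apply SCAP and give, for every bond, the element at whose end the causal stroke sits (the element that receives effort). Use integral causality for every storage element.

#0 |J2
#1 |J2
#2 |J1
#3 |J2
#4 |I1
#5 |J3

b5 stroke→J3  (Se1 fixes effort; stroke away)
b1 stroke→J2  (J3 effort already set via bond 5)
b2 stroke→J1  (C1: C, integral causality)
b0 stroke→J2  (only one flow-in slot at J1)
b3 stroke→J2  (C2 integral (e out))
b4 stroke→I1  (closing 1-jn rule on J2)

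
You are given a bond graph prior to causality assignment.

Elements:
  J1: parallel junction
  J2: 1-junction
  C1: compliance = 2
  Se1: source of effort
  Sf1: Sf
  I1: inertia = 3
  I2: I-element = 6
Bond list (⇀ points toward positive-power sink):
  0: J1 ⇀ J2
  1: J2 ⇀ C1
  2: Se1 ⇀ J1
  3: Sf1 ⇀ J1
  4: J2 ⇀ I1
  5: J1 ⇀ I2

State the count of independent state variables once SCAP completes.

bond 2 |J1  (Se1 fixes effort; stroke away)
bond 3 |Sf1  (Sf1 (Sf) sets flow on bond)
bond 0 |J2  (0-jn J1 has e-setter on 2)
bond 5 |I2  (J1 effort already set via bond 2)
bond 1 |J2  (C1: C, integral causality)
bond 4 |I1  (J2 needs exactly one f-in)

3  (C1, I1, I2 all integral)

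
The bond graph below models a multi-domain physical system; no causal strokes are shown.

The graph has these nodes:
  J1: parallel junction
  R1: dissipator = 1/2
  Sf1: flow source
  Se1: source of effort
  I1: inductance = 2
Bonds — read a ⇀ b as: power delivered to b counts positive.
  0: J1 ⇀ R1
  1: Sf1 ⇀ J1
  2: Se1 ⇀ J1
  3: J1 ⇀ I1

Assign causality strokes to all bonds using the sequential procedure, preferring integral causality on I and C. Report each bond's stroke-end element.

bond 1 |Sf1  (Sf1 (Sf) sets flow on bond)
bond 2 |J1  (Se1 (Se) sets effort on bond)
bond 0 |R1  (common-e at J1 fixed by 2)
bond 3 |I1  (common-e at J1 fixed by 2)

bond 0 |R1
bond 1 |Sf1
bond 2 |J1
bond 3 |I1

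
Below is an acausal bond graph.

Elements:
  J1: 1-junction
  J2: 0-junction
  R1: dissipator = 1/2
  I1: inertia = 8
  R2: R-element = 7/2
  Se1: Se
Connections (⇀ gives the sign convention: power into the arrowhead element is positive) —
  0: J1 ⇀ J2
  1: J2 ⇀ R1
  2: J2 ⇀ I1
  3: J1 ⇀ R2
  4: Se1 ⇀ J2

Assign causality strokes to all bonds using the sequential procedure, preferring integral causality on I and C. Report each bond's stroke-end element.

b4 stroke→J2  (Se1 fixes effort; stroke away)
b0 stroke→J1  (common-e at J2 fixed by 4)
b1 stroke→R1  (J2: bond 4 brought effort, rest push out)
b2 stroke→I1  (0-jn J2 has e-setter on 4)
b3 stroke→R2  (J1 needs exactly one f-in)

b0 stroke at J1
b1 stroke at R1
b2 stroke at I1
b3 stroke at R2
b4 stroke at J2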